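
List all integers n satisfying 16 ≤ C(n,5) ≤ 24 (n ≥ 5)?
7

Working:
C(6,5)=6; C(7,5)=21; C(8,5)=56. So valid n = 7.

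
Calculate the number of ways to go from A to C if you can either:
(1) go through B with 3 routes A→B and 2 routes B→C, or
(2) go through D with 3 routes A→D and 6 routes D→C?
Route via B: 3×2=6. Route via D: 3×6=18. Total: 24.
Final answer: 24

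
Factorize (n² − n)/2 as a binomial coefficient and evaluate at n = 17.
(n² − n)/2 = n(n−1)/2 = C(n,2). At n = 17: C(17,2) = 136.

Answer: C(n,2); C(17,2) = 136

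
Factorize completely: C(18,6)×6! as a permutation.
C(18,6)×6! = [18!/(6!(12)!)]×6! = 18!/(12)! = P(18,6) = 13,366,080.

Answer: P(18,6)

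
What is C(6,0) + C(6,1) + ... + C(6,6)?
64

Working:
Sum of binomial coefficients = 2^6 = 64.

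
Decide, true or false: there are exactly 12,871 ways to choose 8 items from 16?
False

Explanation: C(16,8) = 12,870 ≠ 12871.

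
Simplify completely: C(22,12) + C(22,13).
1,144,066
By Pascal's identity: C(23,13) = 1,144,066.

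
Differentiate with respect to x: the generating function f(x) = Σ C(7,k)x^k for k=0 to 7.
Σ k·C(7,k)x^(k-1) for k=1 to 7

Solution: Term-by-term differentiation gives Σ k·C(7,k)x^{k-1} for k=1 to 7.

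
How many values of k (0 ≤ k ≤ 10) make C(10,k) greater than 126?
3

Explanation: Row 10 is unimodal and symmetric about k=10/2. C(10,3)=120 ≤ 126; C(10,4)=210 > 126; by symmetry C(10,k) > 126 for k = 4..6. That's 6 - 4 + 1 = 3 values.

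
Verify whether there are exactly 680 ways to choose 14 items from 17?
True

Solution: C(17,14) = 680.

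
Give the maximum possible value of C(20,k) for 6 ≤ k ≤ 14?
184,756

Reasoning: C(20,k) is maximised at the centre of the row: C(20,10) = 184,756.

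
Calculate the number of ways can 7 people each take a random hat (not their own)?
Using D(n) = (n-1)[D(n-1) + D(n-2)]:
D(7) = (7-1) × [D(6) + D(5)]
      = 6 × [265 + 44]
      = 6 × 309
      = 1,854

Answer: 1,854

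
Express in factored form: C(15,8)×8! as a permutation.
P(15,8)

Reasoning: C(15,8)×8! = [15!/(8!(7)!)]×8! = 15!/(7)! = P(15,8) = 259,459,200.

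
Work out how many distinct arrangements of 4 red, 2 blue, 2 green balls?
420

Explanation: Multinomial: 8!/(4! × 2! × 2!) = 420.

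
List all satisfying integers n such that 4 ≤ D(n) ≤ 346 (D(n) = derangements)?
4, 5, 6

Reasoning: Using D(n) = (n−1)[D(n−1) + D(n−2)] with D(1)=0, D(2)=1: D(3)=2; D(4)=9; D(5)=44; D(6)=265; D(7)=1,854. So valid n = 4, 5, 6.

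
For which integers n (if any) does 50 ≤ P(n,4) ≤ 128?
5

Reasoning: P(4,4)=24; P(5,4)=120; P(6,4)=360. So valid n = 5.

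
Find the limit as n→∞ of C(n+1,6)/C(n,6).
1

Both numerator and denominator grow as n^6/6! for large n, so the ratio → 1.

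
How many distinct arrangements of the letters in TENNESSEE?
Word has 9 letters (T=1, E=4, N=2, S=2). Arrangements: 9!/Π(k!) = 3,780.
Final answer: 3,780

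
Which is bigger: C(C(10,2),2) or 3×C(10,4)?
C(C(10,2),2)

Working:
C(C(10,2),2)=990, 3×C(10,4)=630.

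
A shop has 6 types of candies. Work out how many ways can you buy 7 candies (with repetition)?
792

Explanation: Stars and bars: C(7+6-1, 7) = C(12, 7) = 792.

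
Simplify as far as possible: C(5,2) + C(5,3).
20
By Pascal's identity: C(6,3) = 20.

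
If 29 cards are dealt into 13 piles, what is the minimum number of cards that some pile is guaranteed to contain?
3

Working:
Pigeonhole: ⌈29/13⌉ = 3.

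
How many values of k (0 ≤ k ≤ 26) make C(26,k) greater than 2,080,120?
9
Row 26 is unimodal and symmetric about k=26/2. C(26,8)=1,562,275 ≤ 2,080,120; C(26,9)=3,124,550 > 2,080,120; by symmetry C(26,k) > 2,080,120 for k = 9..17. That's 17 - 9 + 1 = 9 values.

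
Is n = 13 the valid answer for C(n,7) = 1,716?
C(13,7) = 13·12·11·10·9·8·7/7! = 8,648,640/5,040 = 1,716, which equals 1,716.
Final answer: Yes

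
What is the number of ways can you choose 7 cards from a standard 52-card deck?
133,784,560

Solution: C(52,7) = 133,784,560.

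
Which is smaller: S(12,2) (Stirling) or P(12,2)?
P(12,2)

S(12,2) = 2·S(11,2) + S(11,1) = 2·1,023 + 1 = 2,047; P(12,2) = 132.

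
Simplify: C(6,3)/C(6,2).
4/3

Explanation: C(n,k+1)/C(n,k) = (n−k)/(k+1). Here (6−2)/(2+1) = 4/3 = 4/3.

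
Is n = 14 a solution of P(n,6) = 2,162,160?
P(14,6) = 14·13·12·11·10·9 = 2,162,160, which equals 2,162,160.
Final answer: Yes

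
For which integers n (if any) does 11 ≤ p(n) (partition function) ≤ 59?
Tabulating p(n) via p(n) = p(n−1) + p(n−2) − p(n−5) − p(n−7) + …: p(5)=7; p(6)=11; p(7)=15; p(8)=22; p(9)=30; p(10)=42; p(11)=56; p(12)=77. So valid n = 6, 7, 8, 9, 10, 11.

Answer: 6, 7, 8, 9, 10, 11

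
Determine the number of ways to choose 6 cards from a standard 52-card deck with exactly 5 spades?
50,193

Explanation: 13 spades and 39 non-spades: C(13,5) × C(39,1) = 1287 × 39 = 50,193.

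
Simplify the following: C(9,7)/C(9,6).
C(n,k+1)/C(n,k) = (n−k)/(k+1). Here (9−6)/(6+1) = 3/7 = 3/7.

Answer: 3/7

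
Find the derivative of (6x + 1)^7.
42(6x + 1)^6

Solution: Chain rule: 7(6x+1)^{6} × 6 = 42(6x+1)^{6}.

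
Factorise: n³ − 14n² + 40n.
n(n − 4)(n − 10)

Reasoning: n³ − 14n² + 40n = n(n² − 14n + 40) = n(n − 4)(n − 10).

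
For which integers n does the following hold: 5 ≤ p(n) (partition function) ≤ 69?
4, 5, 6, 7, 8, 9, 10, 11

Solution: Tabulating p(n) via p(n) = p(n−1) + p(n−2) − p(n−5) − p(n−7) + …: p(3)=3; p(4)=5; p(5)=7; p(6)=11; p(7)=15; p(8)=22; p(9)=30; p(10)=42; p(11)=56; p(12)=77. So valid n = 4, 5, 6, 7, 8, 9, 10, 11.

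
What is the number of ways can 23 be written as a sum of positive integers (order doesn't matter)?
1,255
Pentagonal recurrence p(n) = p(n−1) + p(n−2) − p(n−5) − p(n−7) + …: p(23) = p(22) + p(21) − p(18) − p(16) + p(11) + p(8) − p(1) = 1,002 + 792 − 385 − 231 + 56 + 22 − 1 = 1,255.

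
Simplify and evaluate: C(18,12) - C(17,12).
12,376

Solution: C(18,12) - C(17,12) = C(17,11) = 12,376.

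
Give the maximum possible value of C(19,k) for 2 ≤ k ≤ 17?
92,378

Explanation: C(19,k) is maximised at the centre of the row: C(19,9) = 92,378.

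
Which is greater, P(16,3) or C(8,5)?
P(16,3)

Solution: P(16,3)=3,360, C(8,5)=56.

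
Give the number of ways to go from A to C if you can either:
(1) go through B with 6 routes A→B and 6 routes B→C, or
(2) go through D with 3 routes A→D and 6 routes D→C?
54
Route via B: 6×6=36. Route via D: 3×6=18. Total: 54.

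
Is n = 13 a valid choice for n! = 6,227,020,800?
Yes

Working:
13! = 13·12! = 13·479,001,600 = 6,227,020,800, which equals 6,227,020,800.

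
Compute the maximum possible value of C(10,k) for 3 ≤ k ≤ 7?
252

Working:
C(10,k) is maximised at the centre of the row: C(10,5) = 252.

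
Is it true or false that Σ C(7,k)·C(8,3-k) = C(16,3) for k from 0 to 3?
Vandermonde's identity gives C(15,3) = 455; RHS C(16,3) = 560.
Final answer: False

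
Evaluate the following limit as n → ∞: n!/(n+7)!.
0

Explanation: n!/(n+7)! = 1/[(n+1)(n+2)···(n+7)] → 0 as n → ∞.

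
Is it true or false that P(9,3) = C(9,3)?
False

Solution: P(9,3) = 504 but C(9,3) = 84; they differ by a factor of 3! = 6, so the statement does not hold.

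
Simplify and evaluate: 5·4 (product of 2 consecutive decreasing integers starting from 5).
This is P(5,2) = 5!/(3)! = 20.
Final answer: 20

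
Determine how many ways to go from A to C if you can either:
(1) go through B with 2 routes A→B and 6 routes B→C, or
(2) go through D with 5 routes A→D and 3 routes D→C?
27

Explanation: Route via B: 2×6=12. Route via D: 5×3=15. Total: 27.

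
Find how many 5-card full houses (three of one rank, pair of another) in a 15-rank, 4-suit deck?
5,040

Reasoning: Triple rank: 15. Triple suits: C(4,3)=4. Pair rank: 14. Pair suits: C(4,2)=6. Total: 5,040.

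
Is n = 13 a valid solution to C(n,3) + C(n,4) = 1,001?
C(13,3) + C(13,4) = 286 + 715 = 1,001, which equals 1,001.

Answer: Yes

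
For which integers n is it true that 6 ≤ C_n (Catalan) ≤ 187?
C_3=5; C_4=14; C_5=42; C_6=132; C_7=429. So valid n = 4, 5, 6.
Final answer: 4, 5, 6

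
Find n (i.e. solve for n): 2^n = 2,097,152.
21

Reasoning: 2,097,152 = 1,024 × 1,024 × 2 = 2^10 × 2^10 × 2^1 = 2^21, so n = 21.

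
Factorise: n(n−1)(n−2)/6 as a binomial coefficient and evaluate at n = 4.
n(n−1)(n−2)/6 = n!/(3!(n−3)!) = C(n,3). At n = 4: C(4,3) = 4.
Final answer: C(n,3); C(4,3) = 4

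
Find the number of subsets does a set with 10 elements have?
Each element can be included or excluded: 2^10 = 1,024.

Answer: 1,024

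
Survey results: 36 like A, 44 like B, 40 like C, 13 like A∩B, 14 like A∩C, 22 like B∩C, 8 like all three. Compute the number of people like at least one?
79

Solution: |A∪B∪C| = 36+44+40-13-14-22+8 = 79.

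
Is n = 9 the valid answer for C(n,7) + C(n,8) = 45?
Yes

Explanation: C(9,7) + C(9,8) = 36 + 9 = 45, which equals 45.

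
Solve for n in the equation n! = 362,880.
9
n! is strictly increasing. 7! = 5,040, 8! = 40,320, 9! = 362,880 ✓. So n = 9.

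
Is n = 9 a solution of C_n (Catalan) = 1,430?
No

Explanation: C_9 = C(18,9)/(9+1) = 48,620/10 = 4,862, which does not equal 1,430.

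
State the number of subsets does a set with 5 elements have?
32

Working:
Each element can be included or excluded: 2^5 = 32.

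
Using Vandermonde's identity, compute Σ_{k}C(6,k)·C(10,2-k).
120

Working:
= C(6+10,2) = C(16,2) = 120.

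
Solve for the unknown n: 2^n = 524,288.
19

Explanation: 524,288 = 1,024 × 512 = 2^10 × 2^9 = 2^19, so n = 19.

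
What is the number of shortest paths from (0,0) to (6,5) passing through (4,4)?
To (4,4): C(8,4)=70. From there: C(3,2)=3. Total: 210.

Answer: 210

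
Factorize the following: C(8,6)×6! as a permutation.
C(8,6)×6! = [8!/(6!(2)!)]×6! = 8!/(2)! = P(8,6) = 20,160.
Final answer: P(8,6)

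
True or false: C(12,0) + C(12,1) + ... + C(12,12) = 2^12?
Binomial theorem with x = y = 1: Σ C(12,i) = (1+1)^12 = 2^12 = 4,096. The statement holds.

Answer: True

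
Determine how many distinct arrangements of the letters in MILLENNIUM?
226,800

Word has 10 letters (M=2, I=2, L=2, E=1, N=2, U=1). Arrangements: 10!/Π(k!) = 226,800.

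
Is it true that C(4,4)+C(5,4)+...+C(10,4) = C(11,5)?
True
Hockey stick identity gives Σ = C(11,5) = 462; RHS C(11,5) = 462.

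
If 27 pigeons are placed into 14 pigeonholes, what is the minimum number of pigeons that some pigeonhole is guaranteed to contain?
2

Solution: Pigeonhole: ⌈27/14⌉ = 2.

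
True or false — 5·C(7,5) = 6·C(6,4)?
False

Absorption identity k·C(n,k) = n·C(n-1,k-1). LHS = 5·21 = 105; RHS = 6·15 = 90.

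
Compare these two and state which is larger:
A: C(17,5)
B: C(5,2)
A

Solution: A=C(17,5)=6,188, B=C(5,2)=10.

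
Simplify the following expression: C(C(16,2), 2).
C(16,2) = 120, then C(120, 2) = 7,140.

Answer: 7,140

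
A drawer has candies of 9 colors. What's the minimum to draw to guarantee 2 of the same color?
10

Working:
Worst case: 1 of each = 9. One more: 10.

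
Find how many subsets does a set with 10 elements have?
1,024

Each element can be included or excluded: 2^10 = 1,024.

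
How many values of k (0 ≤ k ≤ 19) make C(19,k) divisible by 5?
Checking C(19,k) mod 5 for k = 0..19: none are divisible by 5. Count = 0.
Final answer: 0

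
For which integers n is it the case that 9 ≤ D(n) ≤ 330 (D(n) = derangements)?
4, 5, 6

Using D(n) = (n−1)[D(n−1) + D(n−2)] with D(1)=0, D(2)=1: D(3)=2; D(4)=9; D(5)=44; D(6)=265; D(7)=1,854. So valid n = 4, 5, 6.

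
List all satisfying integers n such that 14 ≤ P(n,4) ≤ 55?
4

Explanation: P(3,4)=0; P(4,4)=24; P(5,4)=120. So valid n = 4.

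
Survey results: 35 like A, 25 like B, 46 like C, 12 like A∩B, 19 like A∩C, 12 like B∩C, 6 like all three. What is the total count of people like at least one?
69

|A∪B∪C| = 35+25+46-12-19-12+6 = 69.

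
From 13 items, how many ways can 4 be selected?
715

C(13,4) = 13! / (4! × (13-4)!)
         = 13! / (4! × 9!)
         = 715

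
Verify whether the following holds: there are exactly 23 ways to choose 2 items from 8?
C(8,2) = 28 ≠ 23.

Answer: False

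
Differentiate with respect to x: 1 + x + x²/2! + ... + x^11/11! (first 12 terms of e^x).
Differentiating term by term gives the first 11 terms of e^x.
Final answer: 1 + x + x²/2! + ... + x^10/10!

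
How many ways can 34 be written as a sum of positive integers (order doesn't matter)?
12,310

Solution: Pentagonal recurrence p(n) = p(n−1) + p(n−2) − p(n−5) − p(n−7) + …: p(34) = p(33) + p(32) − p(29) − p(27) + p(22) + p(19) − p(12) − p(8) = 10,143 + 8,349 − 4,565 − 3,010 + 1,002 + 490 − 77 − 22 = 12,310.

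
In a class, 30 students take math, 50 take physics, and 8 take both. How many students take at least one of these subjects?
72

Reasoning: |A∪B| = |A|+|B|-|A∩B| = 30+50-8 = 72.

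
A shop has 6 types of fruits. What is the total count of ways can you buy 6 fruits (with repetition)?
462

Solution: Stars and bars: C(6+6-1, 6) = C(11, 6) = 462.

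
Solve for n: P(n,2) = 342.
19

Working:
P(n,2) = n(n−1) is increasing in n; n(n−1) ≈ (n−0.5)^2 = 342 gives n ≈ 19.0. Check: P(17,2) = 272, P(18,2) = 306, P(19,2) = 342 ✓. So n = 19.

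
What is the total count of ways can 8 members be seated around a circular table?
5,040

Reasoning: Circular arrangements: (8-1)! = 5,040.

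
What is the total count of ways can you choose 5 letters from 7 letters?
21

Reasoning: C(7,5) = 7! / (5! × (7-5)!)
         = 7! / (5! × 2!)
         = 21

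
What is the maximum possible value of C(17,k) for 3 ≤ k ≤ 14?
24,310

Working:
C(17,k) is maximised at the centre of the row: C(17,8) = 24,310.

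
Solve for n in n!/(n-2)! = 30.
n!/(n-2)! = n×(n-1), a product of 2 consecutive integers ≈ (n−0.5)^2. 30^(1/2) + 0.5 ≈ 6.0; check n = 6: 6×5 = 30 ✓. So n = 6.

Answer: 6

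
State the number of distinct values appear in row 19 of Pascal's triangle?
10

Explanation: Row 19 has entries C(19,0)..C(19,19); by symmetry C(19,k)=C(19,19-k), giving 10 distinct values.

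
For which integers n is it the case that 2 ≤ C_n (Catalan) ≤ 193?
2, 3, 4, 5, 6

Working:
C_1=1; C_2=2; C_3=5; C_4=14; C_5=42; C_6=132; C_7=429. So valid n = 2, 3, 4, 5, 6.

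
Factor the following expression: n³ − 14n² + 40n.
n(n − 4)(n − 10)

Solution: n³ − 14n² + 40n = n(n² − 14n + 40) = n(n − 4)(n − 10).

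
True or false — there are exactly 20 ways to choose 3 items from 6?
C(6,3) = 20.
Final answer: True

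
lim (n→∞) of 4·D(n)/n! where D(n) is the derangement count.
4/e

Solution: D(n)/n! → 1/e, so 4·D(n)/n! → 4/e.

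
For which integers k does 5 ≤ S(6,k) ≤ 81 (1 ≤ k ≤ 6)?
2, 4, 5
S(6,1)=1; S(6,2)=31; S(6,3)=90; S(6,4)=65; S(6,5)=15; S(6,6)=1. So valid k = 2, 4, 5.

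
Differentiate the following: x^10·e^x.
(10x^9 + x^10)e^x

Reasoning: Product rule: d/dx[x^10]·e^x + x^10·d/dx[e^x] = 10x^{9}e^x + x^10e^x.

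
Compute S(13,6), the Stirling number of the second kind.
9,321,312

Reasoning: Using the Stirling recurrence: S(n,k) = k·S(n-1,k) + S(n-1,k-1)
S(13,6) = 6·S(12,6) + S(12,5)
         = 6·1323652 + 1379400
         = 7941912 + 1379400
         = 9,321,312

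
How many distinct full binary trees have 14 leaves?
Using the Catalan number formula: C_n = C(2n, n) / (n+1)
C_13 = C(26, 13) / (13+1)
     = 10400600 / 14
     = 742,900
Final answer: 742,900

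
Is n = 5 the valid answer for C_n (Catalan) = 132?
C_5 = C(10,5)/(5+1) = 252/6 = 42, which does not equal 132.
Final answer: No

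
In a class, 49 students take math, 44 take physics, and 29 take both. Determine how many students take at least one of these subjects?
64

Solution: |A∪B| = |A|+|B|-|A∩B| = 49+44-29 = 64.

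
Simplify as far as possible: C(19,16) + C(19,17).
1,140

Explanation: By Pascal's identity: C(20,17) = 1,140.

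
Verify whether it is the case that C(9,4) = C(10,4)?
LHS = C(9,4) = 126; RHS = C(10,4) = 210. 126 ≠ 210, so the statement does not hold.
Final answer: False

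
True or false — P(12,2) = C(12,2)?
P(12,2) = 132 but C(12,2) = 66; they differ by a factor of 2! = 2, so the statement does not hold.

Answer: False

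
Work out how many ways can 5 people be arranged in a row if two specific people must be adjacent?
48

Reasoning: Treat pair as unit: (5-1)! arrangements × 2 internal orders = 48.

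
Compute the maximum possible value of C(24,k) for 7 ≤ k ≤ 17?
2,704,156

Solution: C(24,k) is maximised at the centre of the row: C(24,12) = 2,704,156.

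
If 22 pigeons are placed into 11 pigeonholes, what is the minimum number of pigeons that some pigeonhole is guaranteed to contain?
Pigeonhole: ⌈22/11⌉ = 2.

Answer: 2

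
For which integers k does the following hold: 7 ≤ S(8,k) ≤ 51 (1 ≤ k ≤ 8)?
7

S(8,1)=1; S(8,2)=127; S(8,3)=966; S(8,4)=1,701; S(8,5)=1,050; S(8,6)=266; S(8,7)=28; S(8,8)=1. So valid k = 7.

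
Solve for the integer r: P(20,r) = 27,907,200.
6

P(20,r) = 20·19·…·(20−r+1), a product of r factors. Multiplying down from 20: 20 = 20; 20·19 = 380; 20·19·18 = 6,840; 20·19·18·17 = 116,280; 20·19·18·17·16 = 1,860,480; 20·19·18·17·16·15 = 27,907,200 ✓ (6 factors). So r = 6.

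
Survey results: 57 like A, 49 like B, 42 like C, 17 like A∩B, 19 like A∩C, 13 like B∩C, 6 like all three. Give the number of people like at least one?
105
|A∪B∪C| = 57+49+42-17-19-13+6 = 105.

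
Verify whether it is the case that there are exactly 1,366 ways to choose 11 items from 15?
C(15,11) = 1,365 ≠ 1366.

Answer: False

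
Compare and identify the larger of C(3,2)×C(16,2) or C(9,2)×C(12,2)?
C(9,2)×C(12,2)
C(3,2)×C(16,2)=360, C(9,2)×C(12,2)=2,376.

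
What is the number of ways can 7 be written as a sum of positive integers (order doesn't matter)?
Pentagonal recurrence p(n) = p(n−1) + p(n−2) − p(n−5) − p(n−7) + …: p(7) = p(6) + p(5) − p(2) − p(0) = 11 + 7 − 2 − 1 = 15.

Answer: 15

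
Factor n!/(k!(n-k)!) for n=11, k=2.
This is the binomial coefficient C(11,2) = 55.
Final answer: C(11,2) = 55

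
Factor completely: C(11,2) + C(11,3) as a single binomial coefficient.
C(12,3)
By Pascal's identity: C(11,2) + C(11,3) = C(12,3) = 220.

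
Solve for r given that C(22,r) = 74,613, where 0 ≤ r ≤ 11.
6
C(22,r) is increasing for 0 ≤ r ≤ 11. Stepping up (C(22,r+1) = C(22,r)·(22−r)/(r+1)): C(22,1) = 22, C(22,2) = 231, C(22,3) = 1,540, C(22,4) = 7,315, C(22,5) = 26,334, C(22,6) = 74,613 ✓. So r = 6.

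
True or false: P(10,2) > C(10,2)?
True

P(10,2) = 90 and C(10,2) = 45; P(n,r) = r! × C(n,r) so P > C whenever r ≥ 2.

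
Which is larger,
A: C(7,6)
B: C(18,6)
B

Reasoning: A=C(7,6)=7, B=C(18,6)=18,564.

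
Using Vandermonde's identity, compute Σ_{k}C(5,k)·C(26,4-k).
= C(5+26,4) = C(31,4) = 31,465.
Final answer: 31,465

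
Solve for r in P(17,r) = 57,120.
4

Working:
P(17,r) = 17·16·…·(17−r+1), a product of r factors. Multiplying down from 17: 17 = 17; 17·16 = 272; 17·16·15 = 4,080; 17·16·15·14 = 57,120 ✓ (4 factors). So r = 4.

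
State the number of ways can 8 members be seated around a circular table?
5,040

Working:
Circular arrangements: (8-1)! = 5,040.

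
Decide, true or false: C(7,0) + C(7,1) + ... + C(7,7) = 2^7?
True

Reasoning: Binomial theorem with x = y = 1: Σ C(7,i) = (1+1)^7 = 2^7 = 128. The statement holds.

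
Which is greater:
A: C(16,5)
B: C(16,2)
A=C(16,5)=4,368, B=C(16,2)=120.
Final answer: A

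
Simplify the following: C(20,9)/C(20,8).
C(n,k+1)/C(n,k) = (n−k)/(k+1). Here (20−8)/(8+1) = 12/9 = 4/3.

Answer: 4/3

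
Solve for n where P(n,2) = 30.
6
P(n,2) = n(n−1) is increasing in n; n(n−1) ≈ (n−0.5)^2 = 30 gives n ≈ 6.0. Check: P(4,2) = 12, P(5,2) = 20, P(6,2) = 30 ✓. So n = 6.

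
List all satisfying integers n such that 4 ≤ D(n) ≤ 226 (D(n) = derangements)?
4, 5
Using D(n) = (n−1)[D(n−1) + D(n−2)] with D(1)=0, D(2)=1: D(3)=2; D(4)=9; D(5)=44; D(6)=265. So valid n = 4, 5.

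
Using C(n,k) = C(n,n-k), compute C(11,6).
462

Working:
C(11,6) = C(11,5) = 462.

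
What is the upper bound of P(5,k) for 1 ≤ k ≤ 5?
P(5,k) increases in k, so maximum at k = 5: 5! = 120.

Answer: 120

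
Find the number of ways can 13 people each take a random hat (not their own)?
2,290,792,932
Using D(n) = (n-1)[D(n-1) + D(n-2)]:
D(13) = (13-1) × [D(12) + D(11)]
      = 12 × [176214841 + 14684570]
      = 12 × 190899411
      = 2,290,792,932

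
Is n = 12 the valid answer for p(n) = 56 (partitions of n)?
No

Pentagonal recurrence p(n) = p(n−1) + p(n−2) − p(n−5) − p(n−7) + …: p(12) = p(11) + p(10) − p(7) − p(5) + p(0) = 56 + 42 − 15 − 7 + 1 = 77, which does not equal 56.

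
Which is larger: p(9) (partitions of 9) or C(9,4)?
C(9,4)

Pentagonal recurrence p(n) = p(n−1) + p(n−2) − p(n−5) − p(n−7) + …: p(9) = p(8) + p(7) − p(4) − p(2) = 22 + 15 − 5 − 2 = 30; C(9,4) = 126.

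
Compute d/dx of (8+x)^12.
12(8+x)^11

Using the power rule: d/dx (8+x)^12 = 12(8+x)^{11}.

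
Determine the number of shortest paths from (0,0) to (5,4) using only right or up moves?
Choose 5 rights from 9 moves: C(9,5) = 126.

Answer: 126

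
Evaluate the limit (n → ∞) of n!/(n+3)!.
0

Solution: n!/(n+3)! = 1/[(n+1)(n+2)(n+3)] → 0 as n → ∞.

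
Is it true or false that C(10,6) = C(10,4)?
Symmetry C(n,k) = C(n,n-k): C(10,6) = 210 and C(10,4) = 210. Both sides agree, so the statement holds.

Answer: True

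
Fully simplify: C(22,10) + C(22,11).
1,352,078

Explanation: By Pascal's identity: C(23,11) = 1,352,078.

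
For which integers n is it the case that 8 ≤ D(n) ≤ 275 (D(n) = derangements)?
4, 5, 6

Explanation: Using D(n) = (n−1)[D(n−1) + D(n−2)] with D(1)=0, D(2)=1: D(3)=2; D(4)=9; D(5)=44; D(6)=265; D(7)=1,854. So valid n = 4, 5, 6.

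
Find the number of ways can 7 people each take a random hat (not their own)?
1,854

Working:
Using D(n) = (n-1)[D(n-1) + D(n-2)]:
D(7) = (7-1) × [D(6) + D(5)]
      = 6 × [265 + 44]
      = 6 × 309
      = 1,854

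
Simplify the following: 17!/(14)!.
This equals 17×16×15 = 4,080.

Answer: 4,080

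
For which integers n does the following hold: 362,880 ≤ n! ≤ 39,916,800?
9, 10, 11

n! is strictly increasing; 9! = 362,880 and 11! = 39,916,800, so valid n = 9, 10, 11.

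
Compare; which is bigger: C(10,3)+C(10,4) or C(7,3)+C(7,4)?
First=330, Second=70.

Answer: C(10,3)+C(10,4)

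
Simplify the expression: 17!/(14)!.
4,080

Reasoning: This equals 17×16×15 = 4,080.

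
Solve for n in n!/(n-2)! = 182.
n!/(n-2)! = n×(n-1), a product of 2 consecutive integers ≈ (n−0.5)^2. 182^(1/2) + 0.5 ≈ 14.0; check n = 14: 14×13 = 182 ✓. So n = 14.

Answer: 14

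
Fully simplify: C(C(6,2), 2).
105

Working:
C(6,2) = 15, then C(15, 2) = 105.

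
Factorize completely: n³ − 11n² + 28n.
n(n − 4)(n − 7)
n³ − 11n² + 28n = n(n² − 11n + 28) = n(n − 4)(n − 7).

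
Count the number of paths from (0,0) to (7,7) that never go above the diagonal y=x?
429

Working:
Counted by the Catalan number C_7: C_7 = C(14,7)/(7+1) = 3,432/8 = 429.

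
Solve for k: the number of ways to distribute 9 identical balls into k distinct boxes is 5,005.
7
Stars and bars: the count is C(9+k−1, k−1), increasing in k. k=5: C(13,4) = 715, k=6: C(14,5) = 2,002, k=7: C(15,6) = 5,005 ✓. So k = 7.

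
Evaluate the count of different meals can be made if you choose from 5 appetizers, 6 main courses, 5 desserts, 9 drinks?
1,350

Working:
By the multiplication principle: 5 × 6 × 5 × 9 = 1,350.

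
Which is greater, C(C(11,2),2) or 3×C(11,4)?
C(C(11,2),2)

Explanation: C(C(11,2),2)=1,485, 3×C(11,4)=990.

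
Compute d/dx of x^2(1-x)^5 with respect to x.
Product rule: 2x^{1}(1-x)^{5} + x^2·(-5)(1-x)^{4}.

Answer: 2x^1(1-x)^5 - 5x^2(1-x)^4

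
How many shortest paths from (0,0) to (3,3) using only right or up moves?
Choose 3 rights from 6 moves: C(6,3) = 20.

Answer: 20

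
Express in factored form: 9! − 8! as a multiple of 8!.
9! − 8! = 9·8! − 8! = (9 − 1)·8! = 8 × 8! = 322,560.
Final answer: 8 × 8! = 322,560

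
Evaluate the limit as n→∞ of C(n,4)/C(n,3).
∞
C(n,4)/C(n,3) = (n-3)/4 → ∞ as n → ∞.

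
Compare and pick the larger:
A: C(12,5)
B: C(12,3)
A=C(12,5)=792, B=C(12,3)=220.
Final answer: A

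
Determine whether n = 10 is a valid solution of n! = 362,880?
No

Working:
10! = 10·9! = 10·362,880 = 3,628,800, which does not equal 362,880.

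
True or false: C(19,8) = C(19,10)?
False

C(19,8) = 75,582 but C(19,10) = 92,378; symmetry gives C(19,8) = C(19,11), not C(19,10).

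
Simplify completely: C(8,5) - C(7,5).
35
C(8,5) - C(7,5) = C(7,4) = 35.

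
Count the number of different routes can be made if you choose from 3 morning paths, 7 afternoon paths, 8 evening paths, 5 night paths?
840
By the multiplication principle: 3 × 7 × 8 × 5 = 840.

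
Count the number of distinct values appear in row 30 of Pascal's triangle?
16

Explanation: Row 30 has entries C(30,0)..C(30,30); by symmetry C(30,k)=C(30,30-k), giving 16 distinct values.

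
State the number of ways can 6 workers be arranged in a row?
Arrangements of 6 distinct objects: 6! = 720.
Final answer: 720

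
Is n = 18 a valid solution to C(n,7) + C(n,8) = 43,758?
C(18,7) + C(18,8) = 31,824 + 43,758 = 75,582, which does not equal 43,758.

Answer: No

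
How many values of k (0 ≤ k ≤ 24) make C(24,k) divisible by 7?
9

Reasoning: Checking C(24,k) mod 7 for k = 0..24: divisible at k = 4, 5, 6, 11, 12, 13, 18, 19, 20. That's 9 values.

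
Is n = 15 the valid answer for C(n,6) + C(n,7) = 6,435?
C(15,6) + C(15,7) = 5,005 + 6,435 = 11,440, which does not equal 6,435.

Answer: No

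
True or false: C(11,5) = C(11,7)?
C(11,5) = 462 but C(11,7) = 330; symmetry gives C(11,5) = C(11,6), not C(11,7).

Answer: False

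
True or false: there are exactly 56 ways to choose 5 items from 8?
True

C(8,5) = 56.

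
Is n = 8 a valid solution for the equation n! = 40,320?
Yes

Solution: 8! = 8·7! = 8·5,040 = 40,320, which equals 40,320.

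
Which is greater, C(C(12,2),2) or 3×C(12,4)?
C(C(12,2),2)
C(C(12,2),2)=2,145, 3×C(12,4)=1,485.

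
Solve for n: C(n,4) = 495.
12

Explanation: C(n,4) = n(n−1)(n−2)(n−3)/4! is increasing in n, and n(n−1)(n−2)(n−3) = 4!·495 = 11,880 ≈ (n−1.5)^4 gives n ≈ 11.9. Check: C(10,4) = 210, C(11,4) = 330, C(12,4) = 495 ✓. So n = 12.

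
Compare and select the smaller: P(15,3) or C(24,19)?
P(15,3)=2,730, C(24,19)=42,504.
Final answer: P(15,3)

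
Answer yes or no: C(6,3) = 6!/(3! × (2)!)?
No
The correct denominator is 3!×3!, giving C(6,3) = 20; the stated RHS is 6!/(3!×2!) = 60 ≠ 20, so the statement does not hold.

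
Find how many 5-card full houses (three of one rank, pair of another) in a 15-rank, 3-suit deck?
630

Working:
Triple rank: 15. Triple suits: C(3,3)=1. Pair rank: 14. Pair suits: C(3,2)=3. Total: 630.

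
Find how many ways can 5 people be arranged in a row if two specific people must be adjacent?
48

Explanation: Treat pair as unit: (5-1)! arrangements × 2 internal orders = 48.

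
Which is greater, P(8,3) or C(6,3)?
P(8,3)

Solution: P(8,3)=336, C(6,3)=20.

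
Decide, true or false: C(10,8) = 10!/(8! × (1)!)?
False

Reasoning: The correct denominator is 8!×2!, giving C(10,8) = 45; the stated RHS is 10!/(8!×1!) = 90 ≠ 45, so the statement does not hold.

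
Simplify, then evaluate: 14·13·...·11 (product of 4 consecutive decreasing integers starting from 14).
24,024

Reasoning: This is P(14,4) = 14!/(10)! = 24,024.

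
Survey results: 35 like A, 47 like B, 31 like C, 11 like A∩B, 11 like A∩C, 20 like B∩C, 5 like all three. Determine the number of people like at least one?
76

Explanation: |A∪B∪C| = 35+47+31-11-11-20+5 = 76.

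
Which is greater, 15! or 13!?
15!=1,307,674,368,000, 13!=6,227,020,800. 15! > 13!.
Final answer: 15!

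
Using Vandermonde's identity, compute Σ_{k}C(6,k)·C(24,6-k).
593,775
= C(6+24,6) = C(30,6) = 593,775.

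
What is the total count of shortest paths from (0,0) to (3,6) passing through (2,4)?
To (2,4): C(6,2)=15. From there: C(3,1)=3. Total: 45.
Final answer: 45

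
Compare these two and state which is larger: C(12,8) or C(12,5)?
C(12,5)

C(12,8)=495, C(12,5)=792.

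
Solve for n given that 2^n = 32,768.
15

Solution: 32,768 = 1,024 × 32 = 2^10 × 2^5 = 2^15, so n = 15.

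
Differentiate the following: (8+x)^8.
Using the power rule: d/dx (8+x)^8 = 8(8+x)^{7}.

Answer: 8(8+x)^7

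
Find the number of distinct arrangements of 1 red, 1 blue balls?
2

Reasoning: Multinomial: 2!/(1! × 1!) = 2.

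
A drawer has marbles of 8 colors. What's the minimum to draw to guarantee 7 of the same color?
49

Explanation: Worst case: 6 of each = 48. One more: 49.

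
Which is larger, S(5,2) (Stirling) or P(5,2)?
P(5,2)

S(5,2) = 2·S(4,2) + S(4,1) = 2·7 + 1 = 15; P(5,2) = 20.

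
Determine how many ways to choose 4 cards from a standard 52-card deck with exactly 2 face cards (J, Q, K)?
51,480
12 face cards and 40 non-face cards: C(12,2) × C(40,2) = 66 × 780 = 51,480.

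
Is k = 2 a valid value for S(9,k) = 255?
S(9,2) = 2·S(8,2) + S(8,1) = 2·127 + 1 = 255, which equals 255.
Final answer: Yes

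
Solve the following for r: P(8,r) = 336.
3
P(8,r) = 8·7·…·(8−r+1), a product of r factors. Multiplying down from 8: 8 = 8; 8·7 = 56; 8·7·6 = 336 ✓ (3 factors). So r = 3.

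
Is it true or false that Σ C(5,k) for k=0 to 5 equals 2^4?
False

Binomial theorem: Σ C(5,k) = (1+1)^5 = 2^5 = 32; RHS 2^4 = 16.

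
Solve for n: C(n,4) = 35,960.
32

Working:
C(n,4) = n(n−1)(n−2)(n−3)/4! is increasing in n, and n(n−1)(n−2)(n−3) = 4!·35,960 = 863,040 ≈ (n−1.5)^4 gives n ≈ 32.0. Check: C(30,4) = 27,405, C(31,4) = 31,465, C(32,4) = 35,960 ✓. So n = 32.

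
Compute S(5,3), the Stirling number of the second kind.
25

Working:
Using the Stirling recurrence: S(n,k) = k·S(n-1,k) + S(n-1,k-1)
S(5,3) = 3·S(4,3) + S(4,2)
         = 3·6 + 7
         = 18 + 7
         = 25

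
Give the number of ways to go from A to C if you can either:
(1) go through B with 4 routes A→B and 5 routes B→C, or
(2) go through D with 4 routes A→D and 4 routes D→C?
36

Solution: Route via B: 4×5=20. Route via D: 4×4=16. Total: 36.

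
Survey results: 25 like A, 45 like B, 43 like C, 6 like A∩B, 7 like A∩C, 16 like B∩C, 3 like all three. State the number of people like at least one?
87

|A∪B∪C| = 25+45+43-6-7-16+3 = 87.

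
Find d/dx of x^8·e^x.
(8x^7 + x^8)e^x

Explanation: Product rule: d/dx[x^8]·e^x + x^8·d/dx[e^x] = 8x^{7}e^x + x^8e^x.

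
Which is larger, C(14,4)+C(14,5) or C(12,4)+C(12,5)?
C(14,4)+C(14,5)

Working:
First=3,003, Second=1,287.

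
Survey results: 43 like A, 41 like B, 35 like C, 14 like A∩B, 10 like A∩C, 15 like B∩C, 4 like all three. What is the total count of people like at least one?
|A∪B∪C| = 43+41+35-14-10-15+4 = 84.
Final answer: 84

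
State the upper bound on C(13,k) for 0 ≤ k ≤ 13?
1,716

Maximum at k = 6 or k = 7: C(13,6) = 1,716.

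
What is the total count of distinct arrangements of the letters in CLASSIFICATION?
Word has 14 letters (C=2, L=1, A=2, S=2, I=3, F=1, T=1, O=1, N=1). Arrangements: 14!/Π(k!) = 1,816,214,400.
Final answer: 1,816,214,400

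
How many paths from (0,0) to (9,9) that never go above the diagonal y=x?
4,862

Working:
Counted by the Catalan number C_9: C_9 = C(18,9)/(9+1) = 48,620/10 = 4,862.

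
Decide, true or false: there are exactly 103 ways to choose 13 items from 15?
C(15,13) = 105 ≠ 103.
Final answer: False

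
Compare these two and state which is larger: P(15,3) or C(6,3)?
P(15,3)

Solution: P(15,3)=2,730, C(6,3)=20.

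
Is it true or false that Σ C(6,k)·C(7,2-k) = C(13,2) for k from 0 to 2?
True

Reasoning: Vandermonde's identity gives C(13,2) = 78; RHS C(13,2) = 78.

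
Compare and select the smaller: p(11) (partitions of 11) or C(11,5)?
p(11)

Pentagonal recurrence p(n) = p(n−1) + p(n−2) − p(n−5) − p(n−7) + …: p(11) = p(10) + p(9) − p(6) − p(4) = 42 + 30 − 11 − 5 = 56; C(11,5) = 462.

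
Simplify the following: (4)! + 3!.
30
(4)! + 3! = (4)·3! + 3! = (4+1)·3! = 5·3! = 30.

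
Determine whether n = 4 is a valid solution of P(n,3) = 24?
Yes

Solution: P(4,3) = 4·3·2 = 24, which equals 24.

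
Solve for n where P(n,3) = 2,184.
14

Working:
P(n,3) = n(n−1)(n−2) is increasing in n; n(n−1)(n−2) ≈ (n−1)^3 = 2,184 gives n ≈ 14.0. Check: P(12,3) = 1,320, P(13,3) = 1,716, P(14,3) = 2,184 ✓. So n = 14.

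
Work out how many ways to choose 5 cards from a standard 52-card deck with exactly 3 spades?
211,926

13 spades and 39 non-spades: C(13,3) × C(39,2) = 286 × 741 = 211,926.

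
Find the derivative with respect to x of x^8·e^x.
Product rule: d/dx[x^8]·e^x + x^8·d/dx[e^x] = 8x^{7}e^x + x^8e^x.

Answer: (8x^7 + x^8)e^x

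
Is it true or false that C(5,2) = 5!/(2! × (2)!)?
False

Working:
The correct denominator is 2!×3!, giving C(5,2) = 10; the stated RHS is 5!/(2!×2!) = 30 ≠ 10, so the statement does not hold.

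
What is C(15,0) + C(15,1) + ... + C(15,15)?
32,768
Sum of binomial coefficients = 2^15 = 32,768.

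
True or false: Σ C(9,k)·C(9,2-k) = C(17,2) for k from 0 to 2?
False
Vandermonde's identity gives C(18,2) = 153; RHS C(17,2) = 136.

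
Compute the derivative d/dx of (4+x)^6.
6(4+x)^5

Reasoning: Using the power rule: d/dx (4+x)^6 = 6(4+x)^{5}.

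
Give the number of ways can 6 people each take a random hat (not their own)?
265

Explanation: Using D(n) = (n-1)[D(n-1) + D(n-2)]:
D(6) = (6-1) × [D(5) + D(4)]
      = 5 × [44 + 9]
      = 5 × 53
      = 265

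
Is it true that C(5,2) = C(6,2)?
False

Reasoning: LHS = C(5,2) = 10; RHS = C(6,2) = 15. 10 ≠ 15, so the statement does not hold.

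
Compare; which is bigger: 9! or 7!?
9!

Working:
9!=362,880, 7!=5,040. 9! > 7!.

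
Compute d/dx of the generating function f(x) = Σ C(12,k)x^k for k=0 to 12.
Term-by-term differentiation gives Σ k·C(12,k)x^{k-1} for k=1 to 12.
Final answer: Σ k·C(12,k)x^(k-1) for k=1 to 12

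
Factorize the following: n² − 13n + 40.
Seek roots whose sum is 13 and product is 40: (5, 8). So n² − 13n + 40 = (n − 5)(n − 8).
Final answer: (n − 5)(n − 8)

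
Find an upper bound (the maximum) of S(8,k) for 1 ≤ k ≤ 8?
1,701

Solution: Row S(8,k) for k = 1..8 (via S(n,k) = k·S(n−1,k) + S(n−1,k−1)): 1, 127, 966, 1,701, 1,050, 266, 28, 1. The row is unimodal; maximum at k = 4: 1,701.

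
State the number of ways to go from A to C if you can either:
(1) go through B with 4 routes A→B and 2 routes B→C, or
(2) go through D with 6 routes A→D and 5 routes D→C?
38

Working:
Route via B: 4×2=8. Route via D: 6×5=30. Total: 38.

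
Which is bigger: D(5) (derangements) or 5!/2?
5!/2

Working:
D(5) = (5-1)·[D(4) + D(3)] = 4·[9 + 2] = 44; 5!/2 = 120/2 = 60.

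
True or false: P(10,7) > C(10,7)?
True

Solution: P(10,7) = 604,800 and C(10,7) = 120; P(n,r) = r! × C(n,r) so P > C whenever r ≥ 2.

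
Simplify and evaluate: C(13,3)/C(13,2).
11/3

Working:
C(n,k+1)/C(n,k) = (n−k)/(k+1). Here (13−2)/(2+1) = 11/3 = 11/3.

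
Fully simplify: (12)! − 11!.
439,084,800

Reasoning: (12)! − 11! = (12)·11! − 11! = (12−1)·11! = 11·11! = 439,084,800.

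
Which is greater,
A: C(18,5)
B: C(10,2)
A

Solution: A=C(18,5)=8,568, B=C(10,2)=45.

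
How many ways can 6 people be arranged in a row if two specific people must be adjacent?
240

Explanation: Treat pair as unit: (6-1)! arrangements × 2 internal orders = 240.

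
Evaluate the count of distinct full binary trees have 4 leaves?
Using the Catalan number formula: C_n = C(2n, n) / (n+1)
C_3 = C(6, 3) / (3+1)
     = 20 / 4
     = 5

Answer: 5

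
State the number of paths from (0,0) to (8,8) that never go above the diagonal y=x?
1,430

Explanation: Counted by the Catalan number C_8: C_8 = C(16,8)/(8+1) = 12,870/9 = 1,430.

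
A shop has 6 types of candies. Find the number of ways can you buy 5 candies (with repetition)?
252
Stars and bars: C(5+6-1, 5) = C(10, 5) = 252.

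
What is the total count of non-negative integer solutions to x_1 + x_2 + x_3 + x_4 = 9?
220

Explanation: C(9+4-1, 4-1) = 220.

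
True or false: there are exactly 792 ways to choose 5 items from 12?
True

C(12,5) = 792.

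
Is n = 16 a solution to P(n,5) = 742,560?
P(16,5) = 16·15·14·13·12 = 524,160, which does not equal 742,560.
Final answer: No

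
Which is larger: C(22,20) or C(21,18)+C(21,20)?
C(21,18)+C(21,20)

Working:
C(22,20)=231; C(21,18)+C(21,20)=1,330+21=1,351.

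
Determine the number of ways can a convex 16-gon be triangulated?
2,674,440

Explanation: Using the Catalan number formula: C_n = C(2n, n) / (n+1)
C_14 = C(28, 14) / (14+1)
     = 40116600 / 15
     = 2,674,440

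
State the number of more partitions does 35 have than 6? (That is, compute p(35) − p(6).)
14,872

Pentagonal recurrence p(n) = p(n−1) + p(n−2) − p(n−5) − p(n−7) + …: p(35) = p(34) + p(33) − p(30) − p(28) + p(23) + p(20) − p(13) − p(9) + p(0) = 12,310 + 10,143 − 5,604 − 3,718 + 1,255 + 627 − 101 − 30 + 1 = 14,883.
p(6) = p(5) + p(4) − p(1) = 7 + 5 − 1 = 11.
Difference = 14,883 − 11 = 14,872.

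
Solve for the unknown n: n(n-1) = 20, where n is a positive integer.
n² − n − 20 = 0, so n = (1 ± √(1 + 4·20))/2 = (1 ± √81)/2 = (1 ± 9)/2, i.e. n = 5 or n = -4. Taking the positive root, n = 5 (check: 5×4 = 20).
Final answer: 5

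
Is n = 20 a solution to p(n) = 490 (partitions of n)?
No

Reasoning: Pentagonal recurrence p(n) = p(n−1) + p(n−2) − p(n−5) − p(n−7) + …: p(20) = p(19) + p(18) − p(15) − p(13) + p(8) + p(5) = 490 + 385 − 176 − 101 + 22 + 7 = 627, which does not equal 490.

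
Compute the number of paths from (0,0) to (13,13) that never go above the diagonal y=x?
742,900

Working:
Counted by the Catalan number C_13: C_13 = C(26,13)/(13+1) = 10,400,600/14 = 742,900.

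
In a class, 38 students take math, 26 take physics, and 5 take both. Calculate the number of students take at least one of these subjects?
|A∪B| = |A|+|B|-|A∩B| = 38+26-5 = 59.

Answer: 59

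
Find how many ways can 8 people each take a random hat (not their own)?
Using D(n) = (n-1)[D(n-1) + D(n-2)]:
D(8) = (8-1) × [D(7) + D(6)]
      = 7 × [1854 + 265]
      = 7 × 2119
      = 14,833

Answer: 14,833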